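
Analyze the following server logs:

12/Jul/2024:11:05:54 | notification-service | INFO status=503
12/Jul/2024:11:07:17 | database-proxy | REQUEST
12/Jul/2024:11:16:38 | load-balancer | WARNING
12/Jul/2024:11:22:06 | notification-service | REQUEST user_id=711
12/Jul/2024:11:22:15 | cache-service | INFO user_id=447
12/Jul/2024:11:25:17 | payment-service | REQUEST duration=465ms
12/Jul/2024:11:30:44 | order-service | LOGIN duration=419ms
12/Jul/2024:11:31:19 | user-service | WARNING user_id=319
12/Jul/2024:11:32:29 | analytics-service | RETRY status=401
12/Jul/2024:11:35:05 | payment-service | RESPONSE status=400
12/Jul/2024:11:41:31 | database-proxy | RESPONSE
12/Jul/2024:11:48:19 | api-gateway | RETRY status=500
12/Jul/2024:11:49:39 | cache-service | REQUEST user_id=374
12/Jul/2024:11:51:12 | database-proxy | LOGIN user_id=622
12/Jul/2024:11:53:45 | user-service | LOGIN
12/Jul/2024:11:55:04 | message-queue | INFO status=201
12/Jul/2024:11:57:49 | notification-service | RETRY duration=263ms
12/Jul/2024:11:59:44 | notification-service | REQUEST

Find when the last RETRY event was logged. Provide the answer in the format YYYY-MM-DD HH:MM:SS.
2024-07-12 11:57:49

To find the last event:

1. Filter for all RETRY events
2. Sort by timestamp
3. Select the last one
4. Timestamp: 2024-07-12 11:57:49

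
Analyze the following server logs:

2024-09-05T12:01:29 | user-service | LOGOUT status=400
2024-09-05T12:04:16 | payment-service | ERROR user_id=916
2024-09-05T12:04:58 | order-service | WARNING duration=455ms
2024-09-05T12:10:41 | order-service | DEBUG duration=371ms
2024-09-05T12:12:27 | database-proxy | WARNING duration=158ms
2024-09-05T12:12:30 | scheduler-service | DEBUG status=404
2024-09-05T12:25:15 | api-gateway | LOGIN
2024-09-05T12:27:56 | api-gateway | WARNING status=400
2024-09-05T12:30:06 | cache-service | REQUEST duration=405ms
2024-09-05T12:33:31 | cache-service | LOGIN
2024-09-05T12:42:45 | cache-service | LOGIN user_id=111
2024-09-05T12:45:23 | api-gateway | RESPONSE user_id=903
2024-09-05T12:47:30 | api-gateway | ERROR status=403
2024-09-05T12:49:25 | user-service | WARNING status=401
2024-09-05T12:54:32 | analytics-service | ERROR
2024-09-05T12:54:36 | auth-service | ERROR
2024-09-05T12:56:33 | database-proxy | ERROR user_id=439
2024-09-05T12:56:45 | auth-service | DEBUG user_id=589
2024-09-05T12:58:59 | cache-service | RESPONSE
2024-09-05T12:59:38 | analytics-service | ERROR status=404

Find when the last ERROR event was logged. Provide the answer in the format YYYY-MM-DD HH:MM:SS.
2024-09-05 12:59:38

To find the last event:

1. Filter for all ERROR events
2. Sort by timestamp
3. Select the last one
4. Timestamp: 2024-09-05 12:59:38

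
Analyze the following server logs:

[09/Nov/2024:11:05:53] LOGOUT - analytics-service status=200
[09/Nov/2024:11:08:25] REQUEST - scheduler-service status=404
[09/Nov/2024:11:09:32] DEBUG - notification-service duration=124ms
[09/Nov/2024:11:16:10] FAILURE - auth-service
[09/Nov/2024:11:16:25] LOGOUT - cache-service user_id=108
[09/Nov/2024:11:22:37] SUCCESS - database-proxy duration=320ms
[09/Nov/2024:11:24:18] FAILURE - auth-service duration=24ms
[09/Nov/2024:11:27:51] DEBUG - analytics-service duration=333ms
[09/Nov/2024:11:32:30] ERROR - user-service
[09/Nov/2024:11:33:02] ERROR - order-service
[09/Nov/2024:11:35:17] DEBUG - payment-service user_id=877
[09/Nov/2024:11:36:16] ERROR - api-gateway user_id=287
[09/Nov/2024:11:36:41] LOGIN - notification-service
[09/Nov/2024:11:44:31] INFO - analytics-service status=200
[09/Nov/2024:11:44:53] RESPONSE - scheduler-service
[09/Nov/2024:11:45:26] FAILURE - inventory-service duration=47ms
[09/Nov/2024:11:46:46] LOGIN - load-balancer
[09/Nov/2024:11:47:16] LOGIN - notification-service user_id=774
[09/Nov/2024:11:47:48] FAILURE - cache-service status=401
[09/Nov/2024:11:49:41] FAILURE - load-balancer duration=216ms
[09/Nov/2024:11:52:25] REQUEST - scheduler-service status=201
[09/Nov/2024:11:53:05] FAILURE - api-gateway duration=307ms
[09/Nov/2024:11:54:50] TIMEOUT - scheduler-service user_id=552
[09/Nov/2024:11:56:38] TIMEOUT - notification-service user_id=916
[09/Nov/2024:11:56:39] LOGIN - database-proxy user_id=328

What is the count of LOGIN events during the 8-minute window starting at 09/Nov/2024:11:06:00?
0

To count events in the time window:

1. Window boundaries: 09/Nov/2024:11:06:00 to 09/Nov/2024:11:14:00
2. Filter for LOGIN events within this window
3. Count matching events: 0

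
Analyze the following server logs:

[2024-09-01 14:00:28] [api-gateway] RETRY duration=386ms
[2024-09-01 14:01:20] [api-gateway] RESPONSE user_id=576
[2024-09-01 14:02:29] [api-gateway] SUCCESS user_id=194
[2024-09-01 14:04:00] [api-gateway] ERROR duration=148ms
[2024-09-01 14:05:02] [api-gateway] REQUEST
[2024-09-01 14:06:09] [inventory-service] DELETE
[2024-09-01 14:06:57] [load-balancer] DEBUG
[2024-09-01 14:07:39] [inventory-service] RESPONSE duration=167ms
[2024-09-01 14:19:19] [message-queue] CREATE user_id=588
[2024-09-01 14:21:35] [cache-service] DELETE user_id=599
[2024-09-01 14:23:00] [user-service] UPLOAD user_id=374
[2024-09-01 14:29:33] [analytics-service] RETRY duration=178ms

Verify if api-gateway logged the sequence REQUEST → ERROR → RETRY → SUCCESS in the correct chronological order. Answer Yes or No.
No

To verify sequence order:

1. Find all events in sequence REQUEST → ERROR → RETRY → SUCCESS for api-gateway
2. Extract their timestamps
3. Check if timestamps are in ascending order
4. Result: No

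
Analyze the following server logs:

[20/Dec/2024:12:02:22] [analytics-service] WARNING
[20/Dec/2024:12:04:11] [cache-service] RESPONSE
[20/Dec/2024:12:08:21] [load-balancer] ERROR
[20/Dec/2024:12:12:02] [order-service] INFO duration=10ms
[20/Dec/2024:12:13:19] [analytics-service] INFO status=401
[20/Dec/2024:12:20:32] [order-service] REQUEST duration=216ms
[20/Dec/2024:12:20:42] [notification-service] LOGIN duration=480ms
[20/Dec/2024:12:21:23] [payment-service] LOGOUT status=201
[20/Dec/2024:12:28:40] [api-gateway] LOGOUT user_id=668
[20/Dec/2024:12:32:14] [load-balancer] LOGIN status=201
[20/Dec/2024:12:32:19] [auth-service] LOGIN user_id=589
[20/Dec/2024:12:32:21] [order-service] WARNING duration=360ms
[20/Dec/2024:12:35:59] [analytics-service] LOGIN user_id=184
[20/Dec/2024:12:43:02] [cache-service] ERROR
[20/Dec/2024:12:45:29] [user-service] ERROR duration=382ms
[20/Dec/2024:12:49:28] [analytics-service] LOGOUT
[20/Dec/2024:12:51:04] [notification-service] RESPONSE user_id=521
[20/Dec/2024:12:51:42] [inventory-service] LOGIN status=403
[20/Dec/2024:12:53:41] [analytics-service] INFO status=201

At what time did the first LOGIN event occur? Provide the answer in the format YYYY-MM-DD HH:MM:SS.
2024-12-20 12:20:42

To find the first event:

1. Filter for all LOGIN events
2. Sort by timestamp
3. Select the first one
4. Timestamp: 2024-12-20 12:20:42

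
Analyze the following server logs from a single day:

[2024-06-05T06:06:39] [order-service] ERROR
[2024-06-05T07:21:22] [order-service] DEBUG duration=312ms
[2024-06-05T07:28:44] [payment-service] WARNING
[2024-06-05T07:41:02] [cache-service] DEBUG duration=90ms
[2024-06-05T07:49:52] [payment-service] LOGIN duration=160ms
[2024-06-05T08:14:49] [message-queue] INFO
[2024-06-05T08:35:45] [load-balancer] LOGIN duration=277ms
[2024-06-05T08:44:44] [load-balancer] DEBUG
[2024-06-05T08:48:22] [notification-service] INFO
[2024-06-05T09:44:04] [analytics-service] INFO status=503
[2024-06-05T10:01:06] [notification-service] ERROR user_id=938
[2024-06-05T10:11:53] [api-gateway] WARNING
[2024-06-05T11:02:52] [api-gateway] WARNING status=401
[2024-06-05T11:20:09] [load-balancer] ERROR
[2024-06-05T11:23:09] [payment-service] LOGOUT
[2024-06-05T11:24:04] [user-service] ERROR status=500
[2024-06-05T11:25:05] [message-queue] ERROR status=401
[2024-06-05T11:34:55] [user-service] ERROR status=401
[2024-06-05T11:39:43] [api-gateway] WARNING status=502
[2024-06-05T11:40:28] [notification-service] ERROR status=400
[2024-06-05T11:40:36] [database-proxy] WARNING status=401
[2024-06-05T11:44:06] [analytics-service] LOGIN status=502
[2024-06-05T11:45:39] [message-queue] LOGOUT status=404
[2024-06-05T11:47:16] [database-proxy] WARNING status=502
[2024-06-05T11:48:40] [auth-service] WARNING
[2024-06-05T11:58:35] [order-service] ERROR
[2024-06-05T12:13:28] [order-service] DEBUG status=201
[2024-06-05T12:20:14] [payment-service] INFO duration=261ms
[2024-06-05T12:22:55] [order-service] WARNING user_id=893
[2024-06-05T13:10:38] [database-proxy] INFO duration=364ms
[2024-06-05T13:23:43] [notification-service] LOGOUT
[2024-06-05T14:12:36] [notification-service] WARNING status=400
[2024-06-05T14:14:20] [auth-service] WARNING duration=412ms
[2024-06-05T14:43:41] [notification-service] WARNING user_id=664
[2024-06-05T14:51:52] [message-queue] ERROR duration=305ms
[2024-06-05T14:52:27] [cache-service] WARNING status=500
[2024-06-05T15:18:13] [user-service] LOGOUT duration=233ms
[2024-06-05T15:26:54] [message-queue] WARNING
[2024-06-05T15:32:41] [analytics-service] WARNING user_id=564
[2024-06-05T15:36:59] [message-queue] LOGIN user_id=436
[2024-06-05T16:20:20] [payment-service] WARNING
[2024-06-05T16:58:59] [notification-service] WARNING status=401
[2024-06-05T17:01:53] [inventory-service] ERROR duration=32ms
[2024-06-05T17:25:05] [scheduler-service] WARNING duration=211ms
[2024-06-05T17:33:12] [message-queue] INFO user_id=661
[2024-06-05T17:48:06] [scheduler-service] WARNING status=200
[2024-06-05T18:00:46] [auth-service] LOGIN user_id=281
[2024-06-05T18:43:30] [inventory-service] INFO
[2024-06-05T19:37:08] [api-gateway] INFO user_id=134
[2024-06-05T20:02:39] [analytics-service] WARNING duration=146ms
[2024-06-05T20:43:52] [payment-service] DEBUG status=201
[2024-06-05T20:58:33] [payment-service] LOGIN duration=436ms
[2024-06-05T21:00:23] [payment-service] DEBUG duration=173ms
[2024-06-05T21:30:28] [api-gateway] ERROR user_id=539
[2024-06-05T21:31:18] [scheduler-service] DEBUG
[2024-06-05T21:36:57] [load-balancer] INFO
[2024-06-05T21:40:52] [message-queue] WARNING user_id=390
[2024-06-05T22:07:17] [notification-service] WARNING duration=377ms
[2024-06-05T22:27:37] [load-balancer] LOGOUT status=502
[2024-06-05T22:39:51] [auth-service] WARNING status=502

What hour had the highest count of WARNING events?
11

To find the peak hour:

1. Group all WARNING events by hour
2. Count events in each hour
3. Find hour with maximum count
4. Peak hour: 11 (with 5 events)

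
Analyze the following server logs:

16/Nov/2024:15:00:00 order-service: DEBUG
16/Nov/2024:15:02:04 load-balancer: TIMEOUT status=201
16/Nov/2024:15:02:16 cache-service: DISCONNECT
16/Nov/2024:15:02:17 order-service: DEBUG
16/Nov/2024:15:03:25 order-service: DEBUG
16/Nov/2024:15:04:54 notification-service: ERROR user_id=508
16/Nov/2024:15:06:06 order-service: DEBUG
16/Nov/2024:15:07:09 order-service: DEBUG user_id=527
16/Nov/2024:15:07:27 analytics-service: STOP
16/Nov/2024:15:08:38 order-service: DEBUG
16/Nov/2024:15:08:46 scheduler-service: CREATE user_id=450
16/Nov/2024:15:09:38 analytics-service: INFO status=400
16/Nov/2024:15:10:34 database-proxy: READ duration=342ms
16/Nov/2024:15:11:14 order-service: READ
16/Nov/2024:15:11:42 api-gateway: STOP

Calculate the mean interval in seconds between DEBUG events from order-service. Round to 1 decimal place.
103.6

To calculate average interval:

1. Find all DEBUG events for order-service in order
2. Calculate time gaps between consecutive events
3. Compute mean of gaps: 518 / 5 = 103.6 seconds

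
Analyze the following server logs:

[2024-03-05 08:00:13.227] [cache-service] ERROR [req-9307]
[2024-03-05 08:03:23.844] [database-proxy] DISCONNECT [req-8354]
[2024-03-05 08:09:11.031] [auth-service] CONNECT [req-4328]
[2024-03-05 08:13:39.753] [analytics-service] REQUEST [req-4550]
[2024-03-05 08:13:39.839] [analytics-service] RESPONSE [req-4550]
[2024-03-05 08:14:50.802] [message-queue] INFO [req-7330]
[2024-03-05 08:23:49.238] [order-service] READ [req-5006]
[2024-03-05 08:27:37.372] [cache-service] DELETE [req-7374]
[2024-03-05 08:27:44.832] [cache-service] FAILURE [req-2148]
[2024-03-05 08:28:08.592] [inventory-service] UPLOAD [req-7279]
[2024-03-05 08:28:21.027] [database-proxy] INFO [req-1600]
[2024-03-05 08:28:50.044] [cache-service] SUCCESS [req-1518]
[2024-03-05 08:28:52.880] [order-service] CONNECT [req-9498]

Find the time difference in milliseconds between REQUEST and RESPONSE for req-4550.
86

To calculate latency:

1. Find REQUEST with id req-4550: 2024-03-05 08:13:39.753
2. Find RESPONSE with id req-4550: 2024-03-05 08:13:39.839
3. Latency: 2024-03-05 08:13:39.839 - 2024-03-05 08:13:39.753 = 86ms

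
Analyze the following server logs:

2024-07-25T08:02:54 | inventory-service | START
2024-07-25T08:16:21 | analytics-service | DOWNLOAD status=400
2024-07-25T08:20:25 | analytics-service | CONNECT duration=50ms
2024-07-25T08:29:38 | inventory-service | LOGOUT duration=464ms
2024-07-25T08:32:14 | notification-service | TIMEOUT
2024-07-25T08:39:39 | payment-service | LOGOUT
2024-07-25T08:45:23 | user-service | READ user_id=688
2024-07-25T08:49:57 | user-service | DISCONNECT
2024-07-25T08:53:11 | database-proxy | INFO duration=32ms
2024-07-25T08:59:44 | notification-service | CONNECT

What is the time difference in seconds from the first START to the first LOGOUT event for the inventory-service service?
1604

To find the time between events:

1. Locate the first START event for inventory-service: 2024-07-25T08:02:54
2. Locate the first LOGOUT event for inventory-service: 2024-07-25T08:29:38
3. Calculate the difference: 2024-07-25T08:29:38 - 2024-07-25T08:02:54 = 1604 seconds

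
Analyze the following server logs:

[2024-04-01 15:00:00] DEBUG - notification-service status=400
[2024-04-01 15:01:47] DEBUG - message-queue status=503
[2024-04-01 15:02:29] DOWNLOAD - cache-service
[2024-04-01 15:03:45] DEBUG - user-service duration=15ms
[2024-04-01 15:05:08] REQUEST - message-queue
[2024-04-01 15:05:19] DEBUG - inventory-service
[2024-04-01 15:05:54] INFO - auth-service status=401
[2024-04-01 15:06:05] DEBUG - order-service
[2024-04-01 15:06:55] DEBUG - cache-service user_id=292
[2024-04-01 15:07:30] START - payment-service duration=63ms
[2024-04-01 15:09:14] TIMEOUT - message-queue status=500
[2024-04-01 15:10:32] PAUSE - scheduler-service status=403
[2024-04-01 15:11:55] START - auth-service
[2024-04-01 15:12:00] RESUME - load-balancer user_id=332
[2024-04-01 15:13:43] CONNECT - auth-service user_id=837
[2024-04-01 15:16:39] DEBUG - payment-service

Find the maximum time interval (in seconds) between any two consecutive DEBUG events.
584

To find the longest gap:

1. Extract all DEBUG events in chronological order
2. Calculate time differences between consecutive events
3. Find the maximum difference
4. Longest gap: 584 seconds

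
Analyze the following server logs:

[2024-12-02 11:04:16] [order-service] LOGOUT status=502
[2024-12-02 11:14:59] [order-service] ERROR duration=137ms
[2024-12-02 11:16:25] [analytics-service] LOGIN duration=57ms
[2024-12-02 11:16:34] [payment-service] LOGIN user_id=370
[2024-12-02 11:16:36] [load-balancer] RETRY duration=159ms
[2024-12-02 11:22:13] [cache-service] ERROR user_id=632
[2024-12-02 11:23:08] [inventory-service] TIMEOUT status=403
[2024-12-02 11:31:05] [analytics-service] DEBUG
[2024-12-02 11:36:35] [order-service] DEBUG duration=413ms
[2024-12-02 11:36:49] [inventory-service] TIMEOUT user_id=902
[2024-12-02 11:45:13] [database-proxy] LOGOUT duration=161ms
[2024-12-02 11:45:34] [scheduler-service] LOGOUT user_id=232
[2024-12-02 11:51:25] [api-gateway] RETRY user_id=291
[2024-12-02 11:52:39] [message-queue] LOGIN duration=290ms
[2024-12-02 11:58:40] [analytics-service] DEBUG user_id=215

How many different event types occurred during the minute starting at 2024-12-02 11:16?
2

To count unique event types:

1. Filter events in the minute starting at 2024-12-02 11:16
2. Extract event types from matching entries
3. Count unique types: 2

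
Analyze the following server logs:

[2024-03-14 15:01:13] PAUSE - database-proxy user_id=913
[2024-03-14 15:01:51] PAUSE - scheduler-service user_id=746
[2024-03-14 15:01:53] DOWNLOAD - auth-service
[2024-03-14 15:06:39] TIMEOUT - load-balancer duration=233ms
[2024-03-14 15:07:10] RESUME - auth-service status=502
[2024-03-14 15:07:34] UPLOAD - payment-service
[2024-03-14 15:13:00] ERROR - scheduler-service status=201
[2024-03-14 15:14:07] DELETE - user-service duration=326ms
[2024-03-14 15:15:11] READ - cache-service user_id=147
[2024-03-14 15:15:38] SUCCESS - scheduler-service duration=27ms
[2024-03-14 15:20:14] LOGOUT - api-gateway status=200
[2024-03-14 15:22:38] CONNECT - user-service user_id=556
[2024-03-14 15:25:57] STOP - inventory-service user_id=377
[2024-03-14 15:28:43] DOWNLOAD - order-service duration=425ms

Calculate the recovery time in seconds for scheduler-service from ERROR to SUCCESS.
158

To calculate recovery time:

1. Find ERROR event for scheduler-service: 2024-03-14 15:13:00
2. Find next SUCCESS event for scheduler-service: 2024-03-14 15:15:38
3. Recovery time: 2024-03-14 15:15:38 - 2024-03-14 15:13:00 = 158 seconds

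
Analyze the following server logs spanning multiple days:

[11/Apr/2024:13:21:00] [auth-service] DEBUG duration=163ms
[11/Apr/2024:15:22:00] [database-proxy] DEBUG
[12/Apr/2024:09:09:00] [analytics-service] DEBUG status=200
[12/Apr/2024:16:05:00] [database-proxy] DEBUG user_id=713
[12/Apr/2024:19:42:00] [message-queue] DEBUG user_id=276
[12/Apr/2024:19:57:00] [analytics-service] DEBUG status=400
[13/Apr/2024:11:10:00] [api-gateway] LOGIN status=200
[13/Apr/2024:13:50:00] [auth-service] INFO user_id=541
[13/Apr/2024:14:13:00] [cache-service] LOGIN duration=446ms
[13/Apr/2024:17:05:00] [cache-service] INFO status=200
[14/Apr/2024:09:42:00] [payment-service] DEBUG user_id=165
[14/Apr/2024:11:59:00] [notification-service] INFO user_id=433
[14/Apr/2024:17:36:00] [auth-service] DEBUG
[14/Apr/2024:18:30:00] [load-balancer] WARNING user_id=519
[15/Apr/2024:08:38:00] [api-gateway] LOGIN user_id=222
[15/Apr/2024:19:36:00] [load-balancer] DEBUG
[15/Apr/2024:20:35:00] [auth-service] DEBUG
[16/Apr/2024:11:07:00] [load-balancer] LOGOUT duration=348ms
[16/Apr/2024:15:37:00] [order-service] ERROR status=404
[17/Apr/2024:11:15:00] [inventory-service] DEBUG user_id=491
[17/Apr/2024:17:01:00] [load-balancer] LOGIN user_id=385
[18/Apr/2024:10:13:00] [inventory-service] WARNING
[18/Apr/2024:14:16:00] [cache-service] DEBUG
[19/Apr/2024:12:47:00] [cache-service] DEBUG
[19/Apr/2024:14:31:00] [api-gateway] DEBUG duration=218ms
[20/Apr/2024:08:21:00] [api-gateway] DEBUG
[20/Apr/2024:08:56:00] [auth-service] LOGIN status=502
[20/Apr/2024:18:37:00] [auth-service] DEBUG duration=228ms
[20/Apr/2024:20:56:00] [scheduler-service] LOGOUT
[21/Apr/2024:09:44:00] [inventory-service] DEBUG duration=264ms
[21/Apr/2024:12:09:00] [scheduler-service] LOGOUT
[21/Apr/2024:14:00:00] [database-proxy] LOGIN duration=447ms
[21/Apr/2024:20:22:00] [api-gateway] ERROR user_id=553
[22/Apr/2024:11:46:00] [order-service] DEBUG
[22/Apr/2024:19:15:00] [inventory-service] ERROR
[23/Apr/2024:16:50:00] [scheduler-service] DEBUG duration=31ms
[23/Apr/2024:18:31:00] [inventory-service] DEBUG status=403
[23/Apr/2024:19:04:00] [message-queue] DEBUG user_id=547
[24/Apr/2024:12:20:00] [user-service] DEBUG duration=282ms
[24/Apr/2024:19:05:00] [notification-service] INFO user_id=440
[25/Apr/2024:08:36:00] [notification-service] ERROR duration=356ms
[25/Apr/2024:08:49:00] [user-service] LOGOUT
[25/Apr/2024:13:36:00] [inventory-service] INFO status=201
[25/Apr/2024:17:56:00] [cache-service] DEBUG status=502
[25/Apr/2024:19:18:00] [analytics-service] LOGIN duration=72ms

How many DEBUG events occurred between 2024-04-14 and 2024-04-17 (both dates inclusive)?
5

To filter by date range:

1. Date range: 2024-04-14 through 2024-04-17, both dates inclusive
2. Filter for DEBUG events whose date falls in this range
3. Count matching events: 5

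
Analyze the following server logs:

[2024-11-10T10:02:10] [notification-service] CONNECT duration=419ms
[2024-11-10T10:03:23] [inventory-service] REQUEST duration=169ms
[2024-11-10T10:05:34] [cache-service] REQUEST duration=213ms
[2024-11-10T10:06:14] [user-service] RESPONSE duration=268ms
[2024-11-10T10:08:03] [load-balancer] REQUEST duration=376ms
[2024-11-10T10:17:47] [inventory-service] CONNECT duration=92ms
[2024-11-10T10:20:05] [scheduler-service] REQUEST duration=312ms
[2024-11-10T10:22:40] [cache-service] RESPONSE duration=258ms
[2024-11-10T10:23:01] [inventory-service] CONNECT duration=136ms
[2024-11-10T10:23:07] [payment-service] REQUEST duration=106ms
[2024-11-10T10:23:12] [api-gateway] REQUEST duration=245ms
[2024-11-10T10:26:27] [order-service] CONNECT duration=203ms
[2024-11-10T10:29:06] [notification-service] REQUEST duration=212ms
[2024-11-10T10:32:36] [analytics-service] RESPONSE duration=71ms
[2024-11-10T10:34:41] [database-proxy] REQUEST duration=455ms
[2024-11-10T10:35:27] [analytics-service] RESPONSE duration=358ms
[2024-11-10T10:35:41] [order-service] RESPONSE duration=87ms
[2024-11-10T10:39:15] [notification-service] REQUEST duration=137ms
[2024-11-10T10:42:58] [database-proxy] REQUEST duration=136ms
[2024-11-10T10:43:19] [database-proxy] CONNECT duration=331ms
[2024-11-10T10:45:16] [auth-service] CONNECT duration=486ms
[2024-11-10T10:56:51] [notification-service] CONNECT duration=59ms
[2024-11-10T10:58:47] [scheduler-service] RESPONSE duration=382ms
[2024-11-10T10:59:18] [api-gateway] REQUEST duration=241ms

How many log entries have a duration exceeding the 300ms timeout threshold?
8

To count timeouts:

1. Threshold: 300ms
2. Extract duration from each log entry
3. Count entries where duration > 300
4. Timeout count: 8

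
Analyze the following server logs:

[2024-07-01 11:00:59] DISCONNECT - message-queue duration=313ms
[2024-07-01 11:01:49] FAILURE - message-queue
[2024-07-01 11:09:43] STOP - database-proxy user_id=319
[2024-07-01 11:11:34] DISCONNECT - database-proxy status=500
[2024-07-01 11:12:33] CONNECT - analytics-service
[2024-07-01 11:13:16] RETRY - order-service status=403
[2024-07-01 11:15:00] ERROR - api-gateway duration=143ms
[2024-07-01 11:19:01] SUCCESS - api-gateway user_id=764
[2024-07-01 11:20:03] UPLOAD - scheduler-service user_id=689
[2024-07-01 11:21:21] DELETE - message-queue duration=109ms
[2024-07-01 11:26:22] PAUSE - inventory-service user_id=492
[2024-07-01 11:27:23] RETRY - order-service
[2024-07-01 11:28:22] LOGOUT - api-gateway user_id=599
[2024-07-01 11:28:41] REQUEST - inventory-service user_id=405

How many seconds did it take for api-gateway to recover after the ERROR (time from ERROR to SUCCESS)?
241

To calculate recovery time:

1. Find ERROR event for api-gateway: 2024-07-01 11:15:00
2. Find next SUCCESS event for api-gateway: 2024-07-01 11:19:01
3. Recovery time: 2024-07-01 11:19:01 - 2024-07-01 11:15:00 = 241 seconds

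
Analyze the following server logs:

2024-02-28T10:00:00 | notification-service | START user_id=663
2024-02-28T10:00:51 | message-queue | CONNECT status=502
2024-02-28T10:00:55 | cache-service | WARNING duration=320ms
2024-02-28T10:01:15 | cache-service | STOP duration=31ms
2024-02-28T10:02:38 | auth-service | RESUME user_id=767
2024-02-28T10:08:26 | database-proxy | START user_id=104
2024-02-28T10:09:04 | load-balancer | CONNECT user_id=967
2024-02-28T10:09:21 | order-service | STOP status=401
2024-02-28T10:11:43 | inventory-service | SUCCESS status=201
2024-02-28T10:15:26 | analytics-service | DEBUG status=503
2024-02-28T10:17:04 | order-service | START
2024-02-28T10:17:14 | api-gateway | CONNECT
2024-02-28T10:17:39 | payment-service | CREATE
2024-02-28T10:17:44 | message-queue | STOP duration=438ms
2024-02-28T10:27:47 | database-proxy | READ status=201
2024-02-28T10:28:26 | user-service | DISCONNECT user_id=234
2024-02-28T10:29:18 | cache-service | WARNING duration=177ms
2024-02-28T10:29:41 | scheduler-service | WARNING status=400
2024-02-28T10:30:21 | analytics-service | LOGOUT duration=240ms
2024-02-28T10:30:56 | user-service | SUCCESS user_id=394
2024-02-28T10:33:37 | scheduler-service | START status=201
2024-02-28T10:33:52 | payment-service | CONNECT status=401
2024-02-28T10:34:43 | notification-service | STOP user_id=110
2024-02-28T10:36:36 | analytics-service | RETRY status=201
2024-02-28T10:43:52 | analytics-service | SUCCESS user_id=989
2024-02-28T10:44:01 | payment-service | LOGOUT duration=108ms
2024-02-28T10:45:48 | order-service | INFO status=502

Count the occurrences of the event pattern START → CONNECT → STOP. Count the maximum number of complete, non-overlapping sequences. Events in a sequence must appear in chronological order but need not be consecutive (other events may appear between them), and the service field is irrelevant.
4

To count sequences:

1. Look for pattern: START → CONNECT → STOP
2. Greedily scan the log in chronological order, matching each sequence element in turn (ignoring service)
3. Each time the full pattern completes, increment the count and restart matching from the next event
4. Complete non-overlapping sequences found: 4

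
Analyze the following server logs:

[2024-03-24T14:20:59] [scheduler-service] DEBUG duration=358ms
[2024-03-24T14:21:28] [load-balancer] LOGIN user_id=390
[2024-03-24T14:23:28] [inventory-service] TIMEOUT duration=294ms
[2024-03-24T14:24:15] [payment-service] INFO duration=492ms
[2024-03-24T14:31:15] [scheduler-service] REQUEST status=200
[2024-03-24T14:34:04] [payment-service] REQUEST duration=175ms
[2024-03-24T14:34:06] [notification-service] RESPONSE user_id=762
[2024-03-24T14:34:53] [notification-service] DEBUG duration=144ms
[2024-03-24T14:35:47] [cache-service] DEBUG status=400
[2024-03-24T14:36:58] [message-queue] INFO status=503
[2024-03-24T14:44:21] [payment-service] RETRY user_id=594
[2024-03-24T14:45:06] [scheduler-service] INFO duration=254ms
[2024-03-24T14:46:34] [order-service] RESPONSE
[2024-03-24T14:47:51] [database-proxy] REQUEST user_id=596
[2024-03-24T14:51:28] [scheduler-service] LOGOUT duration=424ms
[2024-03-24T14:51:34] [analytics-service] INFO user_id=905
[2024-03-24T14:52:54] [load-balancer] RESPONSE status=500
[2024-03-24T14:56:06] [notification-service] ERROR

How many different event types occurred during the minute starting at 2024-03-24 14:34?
3

To count unique event types:

1. Filter events in the minute starting at 2024-03-24 14:34
2. Extract event types from matching entries
3. Count unique types: 3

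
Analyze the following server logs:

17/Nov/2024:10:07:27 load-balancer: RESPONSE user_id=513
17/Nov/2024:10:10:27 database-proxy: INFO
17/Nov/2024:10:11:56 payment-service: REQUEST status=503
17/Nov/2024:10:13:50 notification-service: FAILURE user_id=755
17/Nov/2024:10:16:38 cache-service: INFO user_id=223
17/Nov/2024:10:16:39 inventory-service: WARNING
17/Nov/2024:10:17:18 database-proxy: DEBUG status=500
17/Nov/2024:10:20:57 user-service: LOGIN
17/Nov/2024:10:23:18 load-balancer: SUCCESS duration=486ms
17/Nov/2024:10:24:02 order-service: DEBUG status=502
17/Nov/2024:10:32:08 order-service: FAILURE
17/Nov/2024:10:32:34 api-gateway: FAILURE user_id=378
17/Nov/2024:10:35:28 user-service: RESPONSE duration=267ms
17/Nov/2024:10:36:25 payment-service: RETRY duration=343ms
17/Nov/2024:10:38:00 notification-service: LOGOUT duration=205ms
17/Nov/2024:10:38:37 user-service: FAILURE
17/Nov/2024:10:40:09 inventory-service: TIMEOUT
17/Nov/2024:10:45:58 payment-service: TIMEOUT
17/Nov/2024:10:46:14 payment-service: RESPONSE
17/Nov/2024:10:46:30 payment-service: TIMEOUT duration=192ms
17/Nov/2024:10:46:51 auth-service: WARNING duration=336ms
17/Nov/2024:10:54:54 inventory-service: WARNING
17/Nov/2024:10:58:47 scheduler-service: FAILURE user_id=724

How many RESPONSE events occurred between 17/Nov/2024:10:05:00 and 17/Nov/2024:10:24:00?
1

To count events in the time window:

1. Window boundaries: 17/Nov/2024:10:05:00 to 17/Nov/2024:10:24:00
2. Filter for RESPONSE events within this window
3. Count matching events: 1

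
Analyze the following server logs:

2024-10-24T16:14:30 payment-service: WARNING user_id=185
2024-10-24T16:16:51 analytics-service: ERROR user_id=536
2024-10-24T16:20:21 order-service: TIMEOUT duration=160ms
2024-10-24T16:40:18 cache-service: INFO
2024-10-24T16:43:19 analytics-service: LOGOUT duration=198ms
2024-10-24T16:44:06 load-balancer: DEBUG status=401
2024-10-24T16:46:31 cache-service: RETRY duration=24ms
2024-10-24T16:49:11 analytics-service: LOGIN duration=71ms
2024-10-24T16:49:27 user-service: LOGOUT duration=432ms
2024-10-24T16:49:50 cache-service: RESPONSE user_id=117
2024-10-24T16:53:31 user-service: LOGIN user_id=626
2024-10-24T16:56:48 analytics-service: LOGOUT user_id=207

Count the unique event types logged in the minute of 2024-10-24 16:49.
3

To count unique event types:

1. Filter events in the minute starting at 2024-10-24 16:49
2. Extract event types from matching entries
3. Count unique types: 3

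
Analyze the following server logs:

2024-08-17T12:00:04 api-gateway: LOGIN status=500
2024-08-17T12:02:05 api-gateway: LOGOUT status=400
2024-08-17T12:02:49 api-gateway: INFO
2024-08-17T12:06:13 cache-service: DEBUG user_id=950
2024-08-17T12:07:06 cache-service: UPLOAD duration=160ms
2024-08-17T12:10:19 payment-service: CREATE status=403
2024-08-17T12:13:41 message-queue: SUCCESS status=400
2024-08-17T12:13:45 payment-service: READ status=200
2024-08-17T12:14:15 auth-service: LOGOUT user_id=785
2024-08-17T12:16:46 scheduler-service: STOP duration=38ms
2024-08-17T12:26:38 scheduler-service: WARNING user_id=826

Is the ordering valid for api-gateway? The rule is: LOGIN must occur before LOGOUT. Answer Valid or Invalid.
Valid

To validate ordering:

1. Required order: LOGIN → LOGOUT
2. Rule: LOGIN must occur before LOGOUT
3. Check actual order of events for api-gateway
4. Result: Valid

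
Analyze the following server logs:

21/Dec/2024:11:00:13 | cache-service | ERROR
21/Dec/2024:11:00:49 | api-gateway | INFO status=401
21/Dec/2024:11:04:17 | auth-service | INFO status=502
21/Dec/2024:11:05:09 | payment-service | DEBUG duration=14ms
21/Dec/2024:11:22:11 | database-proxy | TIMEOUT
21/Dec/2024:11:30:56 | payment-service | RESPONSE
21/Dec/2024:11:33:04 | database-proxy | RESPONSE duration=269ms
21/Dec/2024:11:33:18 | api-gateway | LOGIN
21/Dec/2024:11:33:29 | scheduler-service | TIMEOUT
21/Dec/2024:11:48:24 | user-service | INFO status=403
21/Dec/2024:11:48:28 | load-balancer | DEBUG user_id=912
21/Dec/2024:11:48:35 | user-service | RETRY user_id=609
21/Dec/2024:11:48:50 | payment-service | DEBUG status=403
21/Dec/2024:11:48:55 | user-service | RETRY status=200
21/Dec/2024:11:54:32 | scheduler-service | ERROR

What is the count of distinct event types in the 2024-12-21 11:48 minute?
3

To count unique event types:

1. Filter events in the minute starting at 2024-12-21 11:48
2. Extract event types from matching entries
3. Count unique types: 3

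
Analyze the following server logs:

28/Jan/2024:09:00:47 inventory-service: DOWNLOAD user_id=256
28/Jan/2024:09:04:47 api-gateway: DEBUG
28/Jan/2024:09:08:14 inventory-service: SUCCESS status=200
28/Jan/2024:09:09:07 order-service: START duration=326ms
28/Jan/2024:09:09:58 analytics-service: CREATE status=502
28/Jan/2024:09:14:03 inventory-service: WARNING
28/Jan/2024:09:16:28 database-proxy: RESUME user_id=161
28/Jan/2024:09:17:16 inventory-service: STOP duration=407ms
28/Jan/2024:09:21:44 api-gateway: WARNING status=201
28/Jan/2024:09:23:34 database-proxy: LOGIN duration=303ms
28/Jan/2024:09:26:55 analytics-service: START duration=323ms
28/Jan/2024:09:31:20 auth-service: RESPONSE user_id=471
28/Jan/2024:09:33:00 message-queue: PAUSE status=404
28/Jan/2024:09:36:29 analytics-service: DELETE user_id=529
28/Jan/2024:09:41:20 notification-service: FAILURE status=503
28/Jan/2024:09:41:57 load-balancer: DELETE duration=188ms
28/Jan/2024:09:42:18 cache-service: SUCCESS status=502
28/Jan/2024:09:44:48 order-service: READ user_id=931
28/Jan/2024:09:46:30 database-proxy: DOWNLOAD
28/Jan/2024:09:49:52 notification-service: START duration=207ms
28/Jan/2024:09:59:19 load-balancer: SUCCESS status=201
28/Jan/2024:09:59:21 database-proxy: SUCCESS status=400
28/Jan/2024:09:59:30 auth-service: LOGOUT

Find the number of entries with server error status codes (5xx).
3

To find matching entries:

1. Pattern to match: server error status codes (5xx)
2. Scan each log entry for the pattern
3. Count matches: 3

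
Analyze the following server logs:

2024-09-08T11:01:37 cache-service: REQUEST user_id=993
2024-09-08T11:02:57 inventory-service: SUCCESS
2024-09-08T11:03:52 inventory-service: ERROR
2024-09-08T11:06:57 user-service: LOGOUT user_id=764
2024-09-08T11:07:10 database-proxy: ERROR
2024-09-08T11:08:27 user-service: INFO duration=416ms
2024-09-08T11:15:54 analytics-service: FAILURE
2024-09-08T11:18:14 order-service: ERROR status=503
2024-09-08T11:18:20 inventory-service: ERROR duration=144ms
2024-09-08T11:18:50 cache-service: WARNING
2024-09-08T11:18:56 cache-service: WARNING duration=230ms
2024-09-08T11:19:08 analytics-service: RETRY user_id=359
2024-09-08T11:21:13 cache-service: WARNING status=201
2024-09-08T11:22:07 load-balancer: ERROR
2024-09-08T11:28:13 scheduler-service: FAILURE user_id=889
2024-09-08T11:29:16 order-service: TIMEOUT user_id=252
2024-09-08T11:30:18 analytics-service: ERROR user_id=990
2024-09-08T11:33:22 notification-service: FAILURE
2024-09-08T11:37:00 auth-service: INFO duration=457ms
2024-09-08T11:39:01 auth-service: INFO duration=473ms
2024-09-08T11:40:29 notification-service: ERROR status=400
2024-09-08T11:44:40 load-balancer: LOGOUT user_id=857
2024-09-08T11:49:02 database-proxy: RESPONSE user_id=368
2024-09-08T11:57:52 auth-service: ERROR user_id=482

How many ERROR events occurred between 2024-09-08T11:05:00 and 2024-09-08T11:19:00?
3

To count events in the time window:

1. Window boundaries: 2024-09-08T11:05:00 to 2024-09-08T11:19:00
2. Filter for ERROR events within this window
3. Count matching events: 3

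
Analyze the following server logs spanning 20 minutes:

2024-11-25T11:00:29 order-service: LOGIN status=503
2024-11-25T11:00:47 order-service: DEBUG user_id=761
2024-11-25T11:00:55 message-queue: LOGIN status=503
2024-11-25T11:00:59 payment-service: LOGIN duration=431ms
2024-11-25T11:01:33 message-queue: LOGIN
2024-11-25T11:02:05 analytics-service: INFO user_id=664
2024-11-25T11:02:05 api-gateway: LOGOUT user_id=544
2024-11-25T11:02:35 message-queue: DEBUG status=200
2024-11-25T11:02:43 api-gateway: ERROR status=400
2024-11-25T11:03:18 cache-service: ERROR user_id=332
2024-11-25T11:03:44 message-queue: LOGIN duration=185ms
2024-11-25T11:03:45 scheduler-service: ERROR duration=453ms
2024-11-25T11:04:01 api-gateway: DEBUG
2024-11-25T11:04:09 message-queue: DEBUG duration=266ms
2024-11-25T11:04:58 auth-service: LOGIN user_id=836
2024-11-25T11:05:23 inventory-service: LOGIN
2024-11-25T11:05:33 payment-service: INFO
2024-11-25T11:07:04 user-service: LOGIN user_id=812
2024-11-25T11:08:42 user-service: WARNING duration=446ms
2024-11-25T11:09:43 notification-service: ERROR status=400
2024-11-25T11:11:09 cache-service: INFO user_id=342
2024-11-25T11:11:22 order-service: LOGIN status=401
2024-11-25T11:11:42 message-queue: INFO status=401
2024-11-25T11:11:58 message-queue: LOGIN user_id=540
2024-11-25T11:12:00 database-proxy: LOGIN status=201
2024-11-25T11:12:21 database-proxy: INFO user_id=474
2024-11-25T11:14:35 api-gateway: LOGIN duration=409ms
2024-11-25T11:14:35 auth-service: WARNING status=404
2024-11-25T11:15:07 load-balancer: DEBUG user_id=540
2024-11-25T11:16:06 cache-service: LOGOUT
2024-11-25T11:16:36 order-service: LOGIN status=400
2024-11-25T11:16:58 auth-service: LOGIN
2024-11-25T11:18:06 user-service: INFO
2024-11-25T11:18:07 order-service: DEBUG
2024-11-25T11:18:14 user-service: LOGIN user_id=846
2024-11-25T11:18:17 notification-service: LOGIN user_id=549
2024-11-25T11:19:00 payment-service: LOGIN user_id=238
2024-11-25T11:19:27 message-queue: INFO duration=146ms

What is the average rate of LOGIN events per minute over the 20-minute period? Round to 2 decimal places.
0.85

To calculate the rate:

1. Count total LOGIN events: 17
2. Total time period: 20 minutes
3. Rate = 17 / 20 = 0.85 events per minute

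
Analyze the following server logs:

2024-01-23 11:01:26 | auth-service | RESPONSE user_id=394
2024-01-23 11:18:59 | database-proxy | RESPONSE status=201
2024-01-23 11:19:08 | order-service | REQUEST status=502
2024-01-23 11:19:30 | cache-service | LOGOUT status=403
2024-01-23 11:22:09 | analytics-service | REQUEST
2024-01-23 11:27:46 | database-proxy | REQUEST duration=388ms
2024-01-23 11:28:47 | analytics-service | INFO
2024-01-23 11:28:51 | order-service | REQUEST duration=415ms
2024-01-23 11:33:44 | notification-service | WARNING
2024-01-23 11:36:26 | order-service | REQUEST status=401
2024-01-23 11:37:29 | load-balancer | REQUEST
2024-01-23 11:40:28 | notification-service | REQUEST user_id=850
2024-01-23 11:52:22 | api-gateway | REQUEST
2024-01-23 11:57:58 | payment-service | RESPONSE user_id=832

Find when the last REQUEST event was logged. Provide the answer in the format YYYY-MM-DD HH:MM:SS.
2024-01-23 11:52:22

To find the last event:

1. Filter for all REQUEST events
2. Sort by timestamp
3. Select the last one
4. Timestamp: 2024-01-23 11:52:22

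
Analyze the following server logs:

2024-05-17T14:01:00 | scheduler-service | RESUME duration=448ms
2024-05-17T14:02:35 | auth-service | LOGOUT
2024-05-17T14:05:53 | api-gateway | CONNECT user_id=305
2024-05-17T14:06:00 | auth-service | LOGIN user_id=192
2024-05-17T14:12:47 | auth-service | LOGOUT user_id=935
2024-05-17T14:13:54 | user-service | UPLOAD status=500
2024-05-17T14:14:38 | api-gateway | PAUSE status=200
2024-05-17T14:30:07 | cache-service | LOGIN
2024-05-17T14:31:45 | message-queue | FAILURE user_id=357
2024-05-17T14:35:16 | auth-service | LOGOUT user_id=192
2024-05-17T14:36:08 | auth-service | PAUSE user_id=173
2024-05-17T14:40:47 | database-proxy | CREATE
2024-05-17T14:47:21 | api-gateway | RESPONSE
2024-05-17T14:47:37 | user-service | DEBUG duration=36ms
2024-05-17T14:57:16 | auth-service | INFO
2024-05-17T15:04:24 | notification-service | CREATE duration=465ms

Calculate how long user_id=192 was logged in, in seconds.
1756

To calculate session duration:

1. Find LOGIN event for user_id=192: 2024-05-17T14:06:00
2. Find LOGOUT event for user_id=192: 2024-05-17T14:35:16
3. Session duration: 2024-05-17T14:35:16 - 2024-05-17T14:06:00 = 1756 seconds (29 minutes)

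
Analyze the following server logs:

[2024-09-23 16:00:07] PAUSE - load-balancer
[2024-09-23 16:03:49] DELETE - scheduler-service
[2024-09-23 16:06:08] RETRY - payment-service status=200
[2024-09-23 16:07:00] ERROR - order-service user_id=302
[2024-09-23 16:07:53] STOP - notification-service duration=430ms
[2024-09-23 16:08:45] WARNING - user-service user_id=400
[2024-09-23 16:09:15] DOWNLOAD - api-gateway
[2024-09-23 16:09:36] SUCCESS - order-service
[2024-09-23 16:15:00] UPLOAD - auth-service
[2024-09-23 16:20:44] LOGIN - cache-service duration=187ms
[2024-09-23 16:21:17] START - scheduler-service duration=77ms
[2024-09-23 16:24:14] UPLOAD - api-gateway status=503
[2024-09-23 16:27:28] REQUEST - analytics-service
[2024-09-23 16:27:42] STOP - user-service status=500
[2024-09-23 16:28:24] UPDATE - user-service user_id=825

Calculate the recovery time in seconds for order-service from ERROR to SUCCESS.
156

To calculate recovery time:

1. Find ERROR event for order-service: 2024-09-23 16:07:00
2. Find next SUCCESS event for order-service: 2024-09-23 16:09:36
3. Recovery time: 2024-09-23 16:09:36 - 2024-09-23 16:07:00 = 156 seconds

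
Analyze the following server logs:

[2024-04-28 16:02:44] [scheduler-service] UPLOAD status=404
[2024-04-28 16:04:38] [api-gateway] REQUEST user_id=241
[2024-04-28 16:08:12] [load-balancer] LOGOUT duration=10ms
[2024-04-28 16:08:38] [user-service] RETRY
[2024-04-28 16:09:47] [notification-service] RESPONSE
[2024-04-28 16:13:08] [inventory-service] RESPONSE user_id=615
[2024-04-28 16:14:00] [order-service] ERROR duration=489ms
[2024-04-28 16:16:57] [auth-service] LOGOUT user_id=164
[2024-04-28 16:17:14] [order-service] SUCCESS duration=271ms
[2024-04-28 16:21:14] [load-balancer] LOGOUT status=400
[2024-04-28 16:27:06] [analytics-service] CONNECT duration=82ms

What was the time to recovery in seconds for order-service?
194

To calculate recovery time:

1. Find ERROR event for order-service: 2024-04-28 16:14:00
2. Find next SUCCESS event for order-service: 2024-04-28 16:17:14
3. Recovery time: 2024-04-28 16:17:14 - 2024-04-28 16:14:00 = 194 seconds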